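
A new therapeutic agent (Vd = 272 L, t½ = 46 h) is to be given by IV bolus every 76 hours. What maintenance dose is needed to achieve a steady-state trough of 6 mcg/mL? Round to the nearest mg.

3497 mg

τ/t½ = 76/46 ≈ 1.6522, so f = (1/2)^(76/46) ≈ 0.318160.
Cmin,ss = (D/Vd)·f/(1−f), so D = Cmin,ss·Vd·(1−f)/f.
D = 6 × 272 × (1−f)/f ≈ 6 × 272 × 2.14307 ≈ 3497.49 mg.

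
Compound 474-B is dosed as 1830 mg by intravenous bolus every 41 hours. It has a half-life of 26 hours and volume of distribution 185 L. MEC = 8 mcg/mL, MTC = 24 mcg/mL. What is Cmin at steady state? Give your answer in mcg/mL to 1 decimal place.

5.0 mcg/mL

k = ln2/t½ = ln2/26 ≈ 0.026660 h⁻¹; fraction remaining f = e^(−kτ) = e^(−0.026660×41) ≈ 0.3352.
Each bolus raises the concentration by D/Vd = 1830/185 ≈ 9.892 mcg/mL.
Steady-state trough Cmin,ss = C₀·f/(1−f) ≈ 9.892 × 0.3352/0.6648 ≈ 4.988 mcg/mL.
Trough 5.0 mcg/mL vs MEC 8 mcg/mL: subtherapeutic.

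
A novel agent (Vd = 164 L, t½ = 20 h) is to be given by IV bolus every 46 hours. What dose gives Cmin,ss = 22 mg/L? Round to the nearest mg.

14160 mg

τ/t½ = 46/20 ≈ 2.3, so f = (1/2)^(46/20) ≈ 0.203063.
Cmin,ss = (D/Vd)·f/(1−f), so D = Cmin,ss·Vd·(1−f)/f.
D = 22 × 164 × (1−f)/f ≈ 22 × 164 × 3.92458 ≈ 14159.88 mg.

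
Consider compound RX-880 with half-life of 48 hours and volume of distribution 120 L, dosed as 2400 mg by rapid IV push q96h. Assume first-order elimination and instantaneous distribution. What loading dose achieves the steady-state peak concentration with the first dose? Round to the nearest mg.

3200 mg

f = (1/2)^(96/48) ≈ 0.250000; accumulation ratio R = 1/(1−f) ≈ 1.33333.
Loading dose to hit Cmax,ss on first dose: D_load = D_maint·R ≈ 2400 × 1.33333 ≈ 3199.99 mg.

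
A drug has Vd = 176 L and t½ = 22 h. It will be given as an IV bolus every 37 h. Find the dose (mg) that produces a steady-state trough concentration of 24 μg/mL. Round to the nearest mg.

τ/t½ = 37/22 ≈ 1.6818, so f = (1/2)^(37/22) ≈ 0.311690.
Cmin,ss = (D/Vd)·f/(1−f), so D = Cmin,ss·Vd·(1−f)/f.
D = 24 × 176 × (1−f)/f ≈ 24 × 176 × 2.20832 ≈ 9327.94 mg.

9328 mg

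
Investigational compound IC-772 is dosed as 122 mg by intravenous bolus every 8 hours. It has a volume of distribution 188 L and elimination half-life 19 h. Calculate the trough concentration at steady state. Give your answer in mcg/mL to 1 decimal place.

1.9 mcg/mL

Over one 8-h interval, 8/19 ≈ 0.42105 half-lives elapse, leaving f ≈ 0.7469 of each dose.
Accumulation ratio R = 1/(1 − f) ≈ 1/0.2531 ≈ 3.9510.
Single-dose peak C₀ = D/Vd = 122/188 ≈ 0.649 mcg/mL.
Cmax,ss = C₀/(1 − f) ≈ 0.649/0.2531 ≈ 2.564 mcg/mL.
Steady-state trough Cmin,ss = Cmax,ss·f ≈ 2.564 × 0.7469 ≈ 1.915 mcg/mL.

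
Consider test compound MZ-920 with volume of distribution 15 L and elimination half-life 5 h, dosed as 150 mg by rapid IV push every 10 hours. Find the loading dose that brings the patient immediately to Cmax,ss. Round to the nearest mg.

200 mg

f = (1/2)^(10/5) ≈ 0.250000; accumulation ratio R = 1/(1−f) ≈ 1.33333.
Loading dose to hit Cmax,ss on first dose: D_load = D_maint·R ≈ 150 × 1.33333 ≈ 200.00 mg.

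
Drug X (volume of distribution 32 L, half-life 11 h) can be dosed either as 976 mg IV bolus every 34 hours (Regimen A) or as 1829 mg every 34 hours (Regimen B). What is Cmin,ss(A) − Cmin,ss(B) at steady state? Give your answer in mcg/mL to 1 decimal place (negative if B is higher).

-3.5 mcg/mL

Regimen A: f = (1/2)^(34/11) ≈ 0.1174; Cmin,ss = (976/32)·f/(1−f) ≈ 4.057 mcg/mL.
Regimen B: f = (1/2)^(34/11) ≈ 0.1174; Cmin,ss = (1829/32)·f/(1−f) ≈ 7.603 mcg/mL.
Difference ≈ 4.057 − 7.603 ≈ -3.546 mcg/mL.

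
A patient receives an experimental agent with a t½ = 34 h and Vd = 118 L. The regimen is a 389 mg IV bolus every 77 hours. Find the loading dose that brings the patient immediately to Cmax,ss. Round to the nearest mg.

491 mg

f = (1/2)^(77/34) ≈ 0.208092; accumulation ratio R = 1/(1−f) ≈ 1.26277.
Loading dose to hit Cmax,ss on first dose: D_load = D_maint·R ≈ 389 × 1.26277 ≈ 491.22 mg.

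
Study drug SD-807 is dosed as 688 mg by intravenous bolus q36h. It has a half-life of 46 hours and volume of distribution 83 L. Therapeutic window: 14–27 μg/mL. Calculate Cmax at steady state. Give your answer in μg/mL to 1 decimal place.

τ/t½ = 36/46 ≈ 0.78261, so fraction remaining f = (1/2)^(36/46) ≈ 0.5813.
Accumulation ratio R = 1/(1 − f) ≈ 1/0.4187 ≈ 2.3883.
Each bolus raises the concentration by D/Vd = 688/83 ≈ 8.289 μg/mL.
Cmax,ss = C₀/(1 − f) ≈ 8.289/0.4187 ≈ 19.797 μg/mL.
Peak 19.8 μg/mL vs MTC 27 μg/mL: below toxic threshold.

19.8 μg/mL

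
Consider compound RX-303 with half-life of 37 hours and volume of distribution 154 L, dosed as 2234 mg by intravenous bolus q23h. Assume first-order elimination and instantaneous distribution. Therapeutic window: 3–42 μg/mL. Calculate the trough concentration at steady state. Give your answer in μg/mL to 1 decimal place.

26.9 μg/mL

Over one 23-h interval, 23/37 ≈ 0.62162 half-lives elapse, leaving f ≈ 0.6499 of each dose.
Each bolus raises the concentration by D/Vd = 2234/154 ≈ 14.506 μg/mL.
Steady-state trough Cmin,ss = C₀·f/(1−f) ≈ 14.506 × 0.6499/0.3501 ≈ 26.928 μg/mL.
Trough 26.9 μg/mL vs MEC 3 μg/mL: adequate.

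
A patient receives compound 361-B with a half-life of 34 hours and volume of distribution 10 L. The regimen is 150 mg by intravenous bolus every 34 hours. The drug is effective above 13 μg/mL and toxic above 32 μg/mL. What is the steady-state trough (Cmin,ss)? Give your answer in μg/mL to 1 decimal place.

15.0 μg/mL

The dosing interval is 1 half-life, so f = 2^(−1) = 0.5.
At steady state, R = 1/(1 − 0.5) = 2/1.
Single-dose peak C₀ = D/Vd = 150/10 = 15 μg/mL.
Steady-state peak Cmax,ss = C₀·R = 15 × 2/1 ≈ 30.000 μg/mL.
Steady-state trough Cmin,ss = Cmax,ss·f ≈ 30.000 × 0.5 ≈ 15.000 μg/mL.
Trough 15.0 μg/mL vs MEC 13 μg/mL: adequate.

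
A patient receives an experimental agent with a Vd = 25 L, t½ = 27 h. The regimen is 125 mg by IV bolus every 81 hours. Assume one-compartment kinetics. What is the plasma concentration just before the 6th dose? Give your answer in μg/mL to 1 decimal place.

f = (1/2)^(τ/t½) = (1/2)^(81/27) ≈ 0.1250.
C₀ = D/Vd = 125/25 ≈ 5.000 μg/mL.
Before the 6th dose, 5 doses have been given. Superposition: Cmin = C₀·(f + f² + … + f^5).
≈ 5.000 × (0.1250 + 0.0156 + 0.0020 + 0.0002 + 0.0000) ≈ 5.000 × 0.1428 ≈ 0.714 μg/mL.

0.7 μg/mL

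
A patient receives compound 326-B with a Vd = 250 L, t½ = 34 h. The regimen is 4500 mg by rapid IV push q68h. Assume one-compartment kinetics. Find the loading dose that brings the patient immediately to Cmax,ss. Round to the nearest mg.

6000 mg

f = (1/2)^(68/34) ≈ 0.250000; accumulation ratio R = 1/(1−f) ≈ 1.33333.
Loading dose to hit Cmax,ss on first dose: D_load = D_maint·R ≈ 4500 × 1.33333 ≈ 5999.98 mg.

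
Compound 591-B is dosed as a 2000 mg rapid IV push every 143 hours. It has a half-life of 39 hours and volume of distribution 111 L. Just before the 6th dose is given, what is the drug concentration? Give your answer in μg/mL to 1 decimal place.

1.5 μg/mL

f = (1/2)^(τ/t½) = (1/2)^(143/39) ≈ 0.0787.
C₀ = D/Vd = 2000/111 ≈ 18.018 μg/mL.
Before the 6th dose, 5 doses have been given. Superposition: Cmin = C₀·(f + f² + … + f^5).
≈ 18.018 × (0.0787 + 0.0062 + 0.0005 + 0.0000 + 0.0000) ≈ 18.018 × 0.0854 ≈ 1.539 μg/mL.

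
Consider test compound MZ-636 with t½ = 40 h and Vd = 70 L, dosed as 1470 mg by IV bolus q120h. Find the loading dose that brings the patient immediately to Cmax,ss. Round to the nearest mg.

f = (1/2)^(120/40) ≈ 0.125000; accumulation ratio R = 1/(1−f) ≈ 1.14286.
Loading dose to hit Cmax,ss on first dose: D_load = D_maint·R ≈ 1470 × 1.14286 ≈ 1680.00 mg.

1680 mg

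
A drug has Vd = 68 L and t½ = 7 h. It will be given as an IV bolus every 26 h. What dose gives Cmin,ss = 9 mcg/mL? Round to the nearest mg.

7421 mg

τ/t½ = 26/7 ≈ 3.7143, so f = (1/2)^(26/7) ≈ 0.076188.
Cmin,ss = (D/Vd)·f/(1−f), so D = Cmin,ss·Vd·(1−f)/f.
D = 9 × 68 × (1−f)/f ≈ 9 × 68 × 12.12543 ≈ 7420.76 mg.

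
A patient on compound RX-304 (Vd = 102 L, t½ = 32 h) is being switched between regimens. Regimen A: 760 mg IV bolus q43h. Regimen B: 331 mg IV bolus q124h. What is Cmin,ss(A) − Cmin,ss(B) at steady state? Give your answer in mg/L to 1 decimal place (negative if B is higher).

Regimen A: f = (1/2)^(43/32) ≈ 0.3940; Cmin,ss = (760/102)·f/(1−f) ≈ 4.844 mg/L.
Regimen B: f = (1/2)^(124/32) ≈ 0.0682; Cmin,ss = (331/102)·f/(1−f) ≈ 0.238 mg/L.
Difference ≈ 4.844 − 0.238 ≈ 4.606 mg/L.

4.6 mg/L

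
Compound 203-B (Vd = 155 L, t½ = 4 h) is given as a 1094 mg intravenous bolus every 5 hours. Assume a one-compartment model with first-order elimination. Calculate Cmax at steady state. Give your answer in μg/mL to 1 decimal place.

τ/t½ = 5/4 ≈ 1.25, so fraction remaining f = (1/2)^(5/4) ≈ 0.4204.
Accumulation ratio R = 1/(1 − f) ≈ 1/0.5796 ≈ 1.7253.
Each bolus raises the concentration by D/Vd = 1094/155 ≈ 7.058 μg/mL.
Cmax,ss = C₀/(1 − f) ≈ 7.058/0.5796 ≈ 12.177 μg/mL.

12.2 μg/mL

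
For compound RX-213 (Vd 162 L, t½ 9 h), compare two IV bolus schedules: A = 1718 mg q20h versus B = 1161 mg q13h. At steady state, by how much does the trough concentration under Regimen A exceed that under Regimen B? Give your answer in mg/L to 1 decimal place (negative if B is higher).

Regimen A: f = (1/2)^(20/9) ≈ 0.2143; Cmin,ss = (1718/162)·f/(1−f) ≈ 2.893 mg/L.
Regimen B: f = (1/2)^(13/9) ≈ 0.3674; Cmin,ss = (1161/162)·f/(1−f) ≈ 4.162 mg/L.
Difference ≈ 2.893 − 4.162 ≈ -1.269 mg/L.

-1.3 mg/L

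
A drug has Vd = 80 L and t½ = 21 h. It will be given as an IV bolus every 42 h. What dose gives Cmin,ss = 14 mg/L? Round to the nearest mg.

τ/t½ = 42/21 ≈ 2, so f = (1/2)^(42/21) ≈ 0.250000.
Cmin,ss = (D/Vd)·f/(1−f), so D = Cmin,ss·Vd·(1−f)/f.
D = 14 × 80 × (1−f)/f ≈ 14 × 80 × 3.00000 ≈ 3360.00 mg.

3360 mg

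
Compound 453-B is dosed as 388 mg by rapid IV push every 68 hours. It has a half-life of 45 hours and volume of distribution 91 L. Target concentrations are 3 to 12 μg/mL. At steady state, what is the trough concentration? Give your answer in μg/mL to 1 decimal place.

k = ln2/t½ = ln2/45 ≈ 0.015403 h⁻¹; fraction remaining f = e^(−kτ) = e^(−0.015403×68) ≈ 0.3508.
Accumulation ratio R = 1/(1 − f) ≈ 1/0.6492 ≈ 1.5404.
Single-dose peak C₀ = D/Vd = 388/91 ≈ 4.264 μg/mL.
Cmax,ss = C₀/(1 − f) ≈ 4.264/0.6492 ≈ 6.568 μg/mL.
One interval later, Cmin,ss = Cmax,ss·e^(−kτ) ≈ 6.568 × 0.3508 ≈ 2.304 μg/mL.
Trough 2.3 μg/mL vs MEC 3 μg/mL: subtherapeutic.

2.3 μg/mL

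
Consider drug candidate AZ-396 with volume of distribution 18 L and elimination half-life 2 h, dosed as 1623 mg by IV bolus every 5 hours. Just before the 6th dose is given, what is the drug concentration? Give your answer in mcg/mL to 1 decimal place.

f = (1/2)^(τ/t½) = (1/2)^(5/2) ≈ 0.1768.
C₀ = D/Vd = 1623/18 ≈ 90.167 mcg/mL.
Before the 6th dose, 5 doses have been given. Superposition: Cmin = C₀·(f + f² + … + f^5).
≈ 90.167 × (0.1768 + 0.0313 + 0.0055 + 0.0010 + 0.0002) ≈ 90.167 × 0.2148 ≈ 19.368 mcg/mL.

19.4 mcg/mL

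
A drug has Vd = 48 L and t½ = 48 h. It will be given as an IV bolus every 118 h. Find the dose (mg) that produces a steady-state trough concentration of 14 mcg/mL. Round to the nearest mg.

3021 mg

τ/t½ = 118/48 ≈ 2.4583, so f = (1/2)^(118/48) ≈ 0.181957.
Cmin,ss = (D/Vd)·f/(1−f), so D = Cmin,ss·Vd·(1−f)/f.
D = 14 × 48 × (1−f)/f ≈ 14 × 48 × 4.49580 ≈ 3021.18 mg.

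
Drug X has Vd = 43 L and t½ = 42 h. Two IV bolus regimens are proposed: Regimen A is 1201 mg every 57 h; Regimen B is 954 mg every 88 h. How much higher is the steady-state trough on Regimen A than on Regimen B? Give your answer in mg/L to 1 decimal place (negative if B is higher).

Regimen A: f = (1/2)^(57/42) ≈ 0.3904; Cmin,ss = (1201/43)·f/(1−f) ≈ 17.887 mg/L.
Regimen B: f = (1/2)^(88/42) ≈ 0.2340; Cmin,ss = (954/43)·f/(1−f) ≈ 6.777 mg/L.
Difference ≈ 17.887 − 6.777 ≈ 11.110 mg/L.

11.1 mg/L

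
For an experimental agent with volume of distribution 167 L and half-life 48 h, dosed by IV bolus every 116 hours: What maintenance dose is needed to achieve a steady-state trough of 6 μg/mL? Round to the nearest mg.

4348 mg

τ/t½ = 116/48 ≈ 2.4167, so f = (1/2)^(116/48) ≈ 0.187288.
Cmin,ss = (D/Vd)·f/(1−f), so D = Cmin,ss·Vd·(1−f)/f.
D = 6 × 167 × (1−f)/f ≈ 6 × 167 × 4.33937 ≈ 4348.05 mg.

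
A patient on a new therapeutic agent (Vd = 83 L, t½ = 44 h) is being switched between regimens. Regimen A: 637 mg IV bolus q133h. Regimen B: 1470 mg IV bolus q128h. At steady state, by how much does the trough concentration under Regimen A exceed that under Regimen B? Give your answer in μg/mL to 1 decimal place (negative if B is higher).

-1.6 μg/mL

Regimen A: f = (1/2)^(133/44) ≈ 0.1230; Cmin,ss = (637/83)·f/(1−f) ≈ 1.076 μg/mL.
Regimen B: f = (1/2)^(128/44) ≈ 0.1331; Cmin,ss = (1470/83)·f/(1−f) ≈ 2.719 μg/mL.
Difference ≈ 1.076 − 2.719 ≈ -1.643 μg/mL.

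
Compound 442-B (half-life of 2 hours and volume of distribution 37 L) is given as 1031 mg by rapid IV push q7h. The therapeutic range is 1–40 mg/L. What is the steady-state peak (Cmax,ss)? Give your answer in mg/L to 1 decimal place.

Over one 7-h interval, 7/2 ≈ 3.5 half-lives elapse, leaving f ≈ 0.0884 of each dose.
Accumulation ratio R = 1/(1 − f) ≈ 1/0.9116 ≈ 1.0970.
Each bolus raises the concentration by D/Vd = 1031/37 ≈ 27.865 mg/L.
Steady-state peak Cmax,ss = C₀·R ≈ 27.865 × 1.0970 ≈ 30.568 mg/L.
Peak 30.6 mg/L vs MTC 40 mg/L: below toxic threshold.

30.6 mg/L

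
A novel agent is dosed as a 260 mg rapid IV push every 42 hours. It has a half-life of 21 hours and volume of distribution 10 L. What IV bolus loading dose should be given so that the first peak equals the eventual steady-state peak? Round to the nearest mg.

f = (1/2)^(42/21) ≈ 0.250000; accumulation ratio R = 1/(1−f) ≈ 1.33333.
Loading dose to hit Cmax,ss on first dose: D_load = D_maint·R ≈ 260 × 1.33333 ≈ 346.67 mg.

347 mg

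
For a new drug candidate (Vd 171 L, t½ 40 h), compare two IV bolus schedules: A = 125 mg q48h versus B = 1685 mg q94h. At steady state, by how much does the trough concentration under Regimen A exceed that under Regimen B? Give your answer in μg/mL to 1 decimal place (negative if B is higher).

Regimen A: f = (1/2)^(48/40) ≈ 0.4353; Cmin,ss = (125/171)·f/(1−f) ≈ 0.563 μg/mL.
Regimen B: f = (1/2)^(94/40) ≈ 0.1961; Cmin,ss = (1685/171)·f/(1−f) ≈ 2.404 μg/mL.
Difference ≈ 0.563 − 2.404 ≈ -1.841 μg/mL.

-1.8 μg/mL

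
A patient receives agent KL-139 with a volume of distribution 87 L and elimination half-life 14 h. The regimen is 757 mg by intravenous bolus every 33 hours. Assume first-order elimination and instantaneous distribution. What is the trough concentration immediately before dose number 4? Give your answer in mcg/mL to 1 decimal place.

f = (1/2)^(τ/t½) = (1/2)^(33/14) ≈ 0.1952.
C₀ = D/Vd = 757/87 ≈ 8.701 mcg/mL.
Before the 4th dose, 3 doses have been given. Superposition: Cmin = C₀·(f + f² + … + f^3).
≈ 8.701 × (0.1952 + 0.0381 + 0.0074) ≈ 8.701 × 0.2407 ≈ 2.094 mcg/mL.

2.1 mcg/mL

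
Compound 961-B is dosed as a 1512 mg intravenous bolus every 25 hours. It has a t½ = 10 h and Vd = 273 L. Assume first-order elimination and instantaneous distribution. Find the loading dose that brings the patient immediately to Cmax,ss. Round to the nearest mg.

1837 mg

f = (1/2)^(25/10) ≈ 0.176777; accumulation ratio R = 1/(1−f) ≈ 1.21474.
Loading dose to hit Cmax,ss on first dose: D_load = D_maint·R ≈ 1512 × 1.21474 ≈ 1836.69 mg.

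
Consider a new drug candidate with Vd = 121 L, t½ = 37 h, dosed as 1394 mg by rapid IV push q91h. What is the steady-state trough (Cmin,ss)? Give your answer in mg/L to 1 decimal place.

Over one 91-h interval, 91/37 ≈ 2.4595 half-lives elapse, leaving f ≈ 0.1818 of each dose.
Each bolus raises the concentration by D/Vd = 1394/121 ≈ 11.521 mg/L.
Steady-state trough Cmin,ss = C₀·f/(1−f) ≈ 11.521 × 0.1818/0.8182 ≈ 2.560 mg/L.

2.6 mg/L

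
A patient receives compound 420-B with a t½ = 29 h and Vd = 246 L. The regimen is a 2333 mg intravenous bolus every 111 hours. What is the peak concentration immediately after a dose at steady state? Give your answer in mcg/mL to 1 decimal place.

Over one 111-h interval, 111/29 ≈ 3.8276 half-lives elapse, leaving f ≈ 0.0704 of each dose.
Accumulation ratio R = 1/(1 − f) ≈ 1/0.9296 ≈ 1.0757.
Single-dose peak C₀ = D/Vd = 2333/246 ≈ 9.484 mcg/mL.
Steady-state peak Cmax,ss = C₀·R ≈ 9.484 × 1.0757 ≈ 10.202 mcg/mL.

10.2 mcg/mL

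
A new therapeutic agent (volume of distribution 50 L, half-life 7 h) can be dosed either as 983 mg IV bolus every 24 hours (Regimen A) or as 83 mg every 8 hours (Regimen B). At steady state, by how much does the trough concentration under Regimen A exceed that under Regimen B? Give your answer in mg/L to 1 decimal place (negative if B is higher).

0.6 mg/L

Regimen A: f = (1/2)^(24/7) ≈ 0.0929; Cmin,ss = (983/50)·f/(1−f) ≈ 2.013 mg/L.
Regimen B: f = (1/2)^(8/7) ≈ 0.4529; Cmin,ss = (83/50)·f/(1−f) ≈ 1.374 mg/L.
Difference ≈ 2.013 − 1.374 ≈ 0.639 mg/L.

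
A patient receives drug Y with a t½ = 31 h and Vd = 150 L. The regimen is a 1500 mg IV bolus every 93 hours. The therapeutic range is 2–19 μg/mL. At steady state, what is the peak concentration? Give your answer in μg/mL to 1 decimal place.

The dosing interval is 3 half-lives, so f = 2^(−3) = 0.125.
Accumulation ratio R = 1/(1 − f) = 1/0.875 = 8/7.
Single-dose peak C₀ = D/Vd = 1500/150 = 10 μg/mL.
Steady-state peak Cmax,ss = C₀·R = 10 × 8/7 ≈ 11.429 μg/mL.
Peak 11.4 μg/mL vs MTC 19 μg/mL: below toxic threshold.

11.4 μg/mL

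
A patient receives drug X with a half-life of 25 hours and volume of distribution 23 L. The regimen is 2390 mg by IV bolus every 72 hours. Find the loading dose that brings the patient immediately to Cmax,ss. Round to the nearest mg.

f = (1/2)^(72/25) ≈ 0.135842; accumulation ratio R = 1/(1−f) ≈ 1.15720.
Loading dose to hit Cmax,ss on first dose: D_load = D_maint·R ≈ 2390 × 1.15720 ≈ 2765.71 mg.

2766 mg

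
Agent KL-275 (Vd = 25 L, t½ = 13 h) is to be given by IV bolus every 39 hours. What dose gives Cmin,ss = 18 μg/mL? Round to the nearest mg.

3150 mg

τ/t½ = 39/13 ≈ 3, so f = (1/2)^(39/13) ≈ 0.125000.
Cmin,ss = (D/Vd)·f/(1−f), so D = Cmin,ss·Vd·(1−f)/f.
D = 18 × 25 × (1−f)/f ≈ 18 × 25 × 7.00000 ≈ 3150.00 mg.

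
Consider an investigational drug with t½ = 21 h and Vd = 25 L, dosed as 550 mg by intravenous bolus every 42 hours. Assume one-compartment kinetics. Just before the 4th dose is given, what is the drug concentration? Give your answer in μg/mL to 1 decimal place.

7.2 μg/mL

f = (1/2)^(τ/t½) = (1/2)^(42/21) ≈ 0.2500.
C₀ = D/Vd = 550/25 ≈ 22.000 μg/mL.
Before the 4th dose, 3 doses have been given. Superposition: Cmin = C₀·(f + f² + … + f^3).
≈ 22.000 × (0.2500 + 0.0625 + 0.0156) ≈ 22.000 × 0.3281 ≈ 7.218 μg/mL.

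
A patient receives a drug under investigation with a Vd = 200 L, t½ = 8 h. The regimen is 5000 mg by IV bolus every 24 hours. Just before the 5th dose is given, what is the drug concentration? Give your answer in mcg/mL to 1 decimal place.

f = (1/2)^(τ/t½) = (1/2)^(24/8) ≈ 0.1250.
C₀ = D/Vd = 5000/200 ≈ 25.000 mcg/mL.
Before the 5th dose, 4 doses have been given. Superposition: Cmin = C₀·(f + f² + … + f^4).
≈ 25.000 × (0.1250 + 0.0156 + 0.0020 + 0.0002) ≈ 25.000 × 0.1428 ≈ 3.570 mcg/mL.

3.6 mcg/mL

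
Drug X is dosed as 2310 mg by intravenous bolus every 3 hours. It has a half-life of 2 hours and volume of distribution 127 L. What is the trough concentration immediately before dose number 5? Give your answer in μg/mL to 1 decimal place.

9.8 μg/mL

f = (1/2)^(τ/t½) = (1/2)^(3/2) ≈ 0.3536.
C₀ = D/Vd = 2310/127 ≈ 18.189 μg/mL.
Before the 5th dose, 4 doses have been given. Superposition: Cmin = C₀·(f + f² + … + f^4).
≈ 18.189 × (0.3536 + 0.1250 + 0.0442 + 0.0156) ≈ 18.189 × 0.5384 ≈ 9.793 μg/mL.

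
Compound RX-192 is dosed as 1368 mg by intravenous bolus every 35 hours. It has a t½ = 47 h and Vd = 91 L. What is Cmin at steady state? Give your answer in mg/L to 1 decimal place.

Over one 35-h interval, 35/47 ≈ 0.74468 half-lives elapse, leaving f ≈ 0.5968 of each dose.
Accumulation ratio R = 1/(1 − f) ≈ 1/0.4032 ≈ 2.4802.
Single-dose peak C₀ = D/Vd = 1368/91 ≈ 15.033 mg/L.
Steady-state peak Cmax,ss = C₀·R ≈ 15.033 × 2.4802 ≈ 37.285 mg/L.
One interval later, Cmin,ss = Cmax,ss·e^(−kτ) ≈ 37.285 × 0.5968 ≈ 22.252 mg/L.

22.3 mg/L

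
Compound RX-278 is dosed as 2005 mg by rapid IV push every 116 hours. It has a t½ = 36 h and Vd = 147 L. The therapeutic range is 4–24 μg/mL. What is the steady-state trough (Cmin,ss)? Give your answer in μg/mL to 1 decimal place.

k = ln2/t½ = ln2/36 ≈ 0.019254 h⁻¹; fraction remaining f = e^(−kτ) = e^(−0.019254×116) ≈ 0.1072.
At steady state, accumulation factor R = 1/(1 − e^(−kτ)) ≈ 1.1201.
Single-dose peak C₀ = D/Vd = 2005/147 ≈ 13.639 μg/mL.
Cmax,ss = C₀/(1 − f) ≈ 13.639/0.8928 ≈ 15.277 μg/mL.
One interval later, Cmin,ss = Cmax,ss·e^(−kτ) ≈ 15.277 × 0.1072 ≈ 1.638 μg/mL.
Trough 1.6 μg/mL vs MEC 4 μg/mL: subtherapeutic.

1.6 μg/mL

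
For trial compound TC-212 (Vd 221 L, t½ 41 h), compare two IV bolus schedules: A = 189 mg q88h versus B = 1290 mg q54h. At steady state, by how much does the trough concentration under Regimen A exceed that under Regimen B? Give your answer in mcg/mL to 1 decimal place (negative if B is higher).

Regimen A: f = (1/2)^(88/41) ≈ 0.2259; Cmin,ss = (189/221)·f/(1−f) ≈ 0.250 mcg/mL.
Regimen B: f = (1/2)^(54/41) ≈ 0.4013; Cmin,ss = (1290/221)·f/(1−f) ≈ 3.913 mcg/mL.
Difference ≈ 0.250 − 3.913 ≈ -3.663 mcg/mL.

-3.7 mcg/mL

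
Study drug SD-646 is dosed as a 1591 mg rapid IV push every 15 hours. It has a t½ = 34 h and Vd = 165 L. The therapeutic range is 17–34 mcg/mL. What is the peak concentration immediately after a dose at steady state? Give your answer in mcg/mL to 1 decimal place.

Over one 15-h interval, 15/34 ≈ 0.44118 half-lives elapse, leaving f ≈ 0.7365 of each dose.
Accumulation ratio R = 1/(1 − f) ≈ 1/0.2635 ≈ 3.7951.
Single-dose peak C₀ = D/Vd = 1591/165 ≈ 9.642 mcg/mL.
Cmax,ss = C₀/(1 − f) ≈ 9.642/0.2635 ≈ 36.592 mcg/mL.
Peak 36.6 mcg/mL vs MTC 34 mcg/mL: exceeds toxic threshold.

36.6 mcg/mL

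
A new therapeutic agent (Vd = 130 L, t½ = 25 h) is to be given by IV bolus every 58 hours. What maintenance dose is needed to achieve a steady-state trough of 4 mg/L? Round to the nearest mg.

2077 mg

τ/t½ = 58/25 ≈ 2.32, so f = (1/2)^(58/25) ≈ 0.200267.
Cmin,ss = (D/Vd)·f/(1−f), so D = Cmin,ss·Vd·(1−f)/f.
D = 4 × 130 × (1−f)/f ≈ 4 × 130 × 3.99333 ≈ 2076.53 mg.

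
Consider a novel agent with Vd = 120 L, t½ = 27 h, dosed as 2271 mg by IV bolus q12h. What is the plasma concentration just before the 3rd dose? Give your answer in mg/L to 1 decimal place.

24.1 mg/L

f = (1/2)^(τ/t½) = (1/2)^(12/27) ≈ 0.7349.
C₀ = D/Vd = 2271/120 ≈ 18.925 mg/L.
Before the 3rd dose, 2 doses have been given. Superposition: Cmin = C₀·(f + f²).
≈ 18.925 × (0.7349 + 0.5401) ≈ 18.925 × 1.2750 ≈ 24.129 mg/L.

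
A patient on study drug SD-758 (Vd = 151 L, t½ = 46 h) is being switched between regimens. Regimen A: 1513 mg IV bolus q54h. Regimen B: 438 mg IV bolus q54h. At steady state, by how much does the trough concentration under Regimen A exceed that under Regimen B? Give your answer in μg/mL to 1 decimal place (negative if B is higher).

Regimen A: f = (1/2)^(54/46) ≈ 0.4432; Cmin,ss = (1513/151)·f/(1−f) ≈ 7.976 μg/mL.
Regimen B: f = (1/2)^(54/46) ≈ 0.4432; Cmin,ss = (438/151)·f/(1−f) ≈ 2.309 μg/mL.
Difference ≈ 7.976 − 2.309 ≈ 5.667 μg/mL.

5.7 μg/mL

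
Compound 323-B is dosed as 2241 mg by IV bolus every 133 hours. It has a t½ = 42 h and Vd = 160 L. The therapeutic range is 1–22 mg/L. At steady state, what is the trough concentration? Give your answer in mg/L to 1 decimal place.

τ/t½ = 133/42 ≈ 3.1667, so fraction remaining f = (1/2)^(133/42) ≈ 0.1114.
At steady state, accumulation factor R = 1/(1 − e^(−kτ)) ≈ 1.1254.
Single-dose peak C₀ = D/Vd = 2241/160 ≈ 14.006 mg/L.
Steady-state peak Cmax,ss = C₀·R ≈ 14.006 × 1.1254 ≈ 15.762 mg/L.
Steady-state trough Cmin,ss = Cmax,ss·f ≈ 15.762 × 0.1114 ≈ 1.756 mg/L.
Trough 1.8 mg/L vs MEC 1 mg/L: adequate.

1.8 mg/L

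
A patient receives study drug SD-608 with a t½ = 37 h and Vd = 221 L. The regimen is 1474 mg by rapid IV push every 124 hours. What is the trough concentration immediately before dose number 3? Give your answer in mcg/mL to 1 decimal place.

f = (1/2)^(τ/t½) = (1/2)^(124/37) ≈ 0.0980.
C₀ = D/Vd = 1474/221 ≈ 6.670 mcg/mL.
Before the 3rd dose, 2 doses have been given. Superposition: Cmin = C₀·(f + f²).
≈ 6.670 × (0.0980 + 0.0096) ≈ 6.670 × 0.1076 ≈ 0.718 mcg/mL.

0.7 mcg/mL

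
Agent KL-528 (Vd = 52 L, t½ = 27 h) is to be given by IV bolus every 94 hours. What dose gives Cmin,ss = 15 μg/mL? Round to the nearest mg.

τ/t½ = 94/27 ≈ 3.4815, so f = (1/2)^(94/27) ≈ 0.089530.
Cmin,ss = (D/Vd)·f/(1−f), so D = Cmin,ss·Vd·(1−f)/f.
D = 15 × 52 × (1−f)/f ≈ 15 × 52 × 10.16944 ≈ 7932.16 mg.

7932 mg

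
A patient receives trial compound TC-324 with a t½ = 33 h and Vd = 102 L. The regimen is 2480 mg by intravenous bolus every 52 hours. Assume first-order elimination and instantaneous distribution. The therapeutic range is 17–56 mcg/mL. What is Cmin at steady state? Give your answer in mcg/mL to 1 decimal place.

k = ln2/t½ = ln2/33 ≈ 0.021004 h⁻¹; fraction remaining f = e^(−kτ) = e^(−0.021004×52) ≈ 0.3355.
Accumulation ratio R = 1/(1 − f) ≈ 1/0.6645 ≈ 1.5049.
Each bolus raises the concentration by D/Vd = 2480/102 ≈ 24.314 mcg/mL.
Cmax,ss = C₀/(1 − f) ≈ 24.314/0.6645 ≈ 36.590 mcg/mL.
Steady-state trough Cmin,ss = Cmax,ss·f ≈ 36.590 × 0.3355 ≈ 12.276 mcg/mL.
Trough 12.3 mcg/mL vs MEC 17 mcg/mL: subtherapeutic.

12.3 mcg/mL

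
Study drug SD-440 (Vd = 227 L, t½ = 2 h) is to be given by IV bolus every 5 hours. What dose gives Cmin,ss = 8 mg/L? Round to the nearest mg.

8457 mg

τ/t½ = 5/2 ≈ 2.5, so f = (1/2)^(5/2) ≈ 0.176777.
Cmin,ss = (D/Vd)·f/(1−f), so D = Cmin,ss·Vd·(1−f)/f.
D = 8 × 227 × (1−f)/f ≈ 8 × 227 × 4.65684 ≈ 8456.82 mg.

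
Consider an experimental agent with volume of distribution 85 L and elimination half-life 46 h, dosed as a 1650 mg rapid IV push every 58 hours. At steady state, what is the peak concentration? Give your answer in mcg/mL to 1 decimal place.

33.3 mcg/mL

k = ln2/t½ = ln2/46 ≈ 0.015068 h⁻¹; fraction remaining f = e^(−kτ) = e^(−0.015068×58) ≈ 0.4173.
At steady state, accumulation factor R = 1/(1 − e^(−kτ)) ≈ 1.7161.
Each bolus raises the concentration by D/Vd = 1650/85 ≈ 19.412 mcg/mL.
Cmax,ss = C₀/(1 − f) ≈ 19.412/0.5827 ≈ 33.314 mcg/mL.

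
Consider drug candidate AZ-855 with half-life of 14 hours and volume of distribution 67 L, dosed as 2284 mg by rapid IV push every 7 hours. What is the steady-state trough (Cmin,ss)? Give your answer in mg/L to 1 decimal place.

82.3 mg/L

τ/t½ = 7/14 ≈ 0.5, so fraction remaining f = (1/2)^(7/14) ≈ 0.7071.
At steady state, accumulation factor R = 1/(1 − e^(−kτ)) ≈ 3.4141.
Single-dose peak C₀ = D/Vd = 2284/67 ≈ 34.090 mg/L.
Cmax,ss = C₀/(1 − f) ≈ 34.090/0.2929 ≈ 116.388 mg/L.
One interval later, Cmin,ss = Cmax,ss·e^(−kτ) ≈ 116.388 × 0.7071 ≈ 82.298 mg/L.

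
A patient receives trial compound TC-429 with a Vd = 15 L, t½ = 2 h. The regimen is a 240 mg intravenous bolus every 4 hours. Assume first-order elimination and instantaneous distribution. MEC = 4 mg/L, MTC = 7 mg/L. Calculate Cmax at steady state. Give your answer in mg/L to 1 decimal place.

τ = 4 h = 2 half-lives, so f = (1/2)^2 = 0.25.
Accumulation ratio R = 1/(1 − f) = 1/0.75 = 4/3.
Single-dose peak C₀ = D/Vd = 240/15 = 16 mg/L.
Steady-state peak Cmax,ss = C₀·R = 16 × 4/3 ≈ 21.333 mg/L.
Peak 21.3 mg/L vs MTC 7 mg/L: exceeds toxic threshold.

21.3 mg/L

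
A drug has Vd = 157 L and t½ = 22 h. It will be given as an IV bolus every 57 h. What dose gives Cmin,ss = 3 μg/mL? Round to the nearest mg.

τ/t½ = 57/22 ≈ 2.5909, so f = (1/2)^(57/22) ≈ 0.165981.
Cmin,ss = (D/Vd)·f/(1−f), so D = Cmin,ss·Vd·(1−f)/f.
D = 3 × 157 × (1−f)/f ≈ 3 × 157 × 5.02479 ≈ 2366.68 mg.

2367 mg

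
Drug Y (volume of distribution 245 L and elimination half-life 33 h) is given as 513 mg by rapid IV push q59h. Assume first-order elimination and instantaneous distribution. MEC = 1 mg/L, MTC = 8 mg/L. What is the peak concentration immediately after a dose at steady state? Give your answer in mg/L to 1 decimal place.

2.9 mg/L

τ/t½ = 59/33 ≈ 1.7879, so fraction remaining f = (1/2)^(59/33) ≈ 0.2896.
Accumulation ratio R = 1/(1 − f) ≈ 1/0.7104 ≈ 1.4077.
Single-dose peak C₀ = D/Vd = 513/245 ≈ 2.094 mg/L.
Steady-state peak Cmax,ss = C₀·R ≈ 2.094 × 1.4077 ≈ 2.948 mg/L.
Peak 2.9 mg/L vs MTC 8 mg/L: below toxic threshold.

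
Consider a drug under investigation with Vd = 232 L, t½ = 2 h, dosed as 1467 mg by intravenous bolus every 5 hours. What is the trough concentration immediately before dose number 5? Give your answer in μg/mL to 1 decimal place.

1.4 μg/mL

f = (1/2)^(τ/t½) = (1/2)^(5/2) ≈ 0.1768.
C₀ = D/Vd = 1467/232 ≈ 6.323 μg/mL.
Before the 5th dose, 4 doses have been given. Superposition: Cmin = C₀·(f + f² + … + f^4).
≈ 6.323 × (0.1768 + 0.0313 + 0.0055 + 0.0010) ≈ 6.323 × 0.2146 ≈ 1.357 μg/mL.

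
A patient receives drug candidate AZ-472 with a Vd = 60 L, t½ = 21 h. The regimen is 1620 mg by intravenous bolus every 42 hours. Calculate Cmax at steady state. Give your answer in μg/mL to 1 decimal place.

τ = 42 h = 2 half-lives, so f = (1/2)^2 = 0.25.
Accumulation ratio R = 1/(1 − f) = 1/0.75 = 4/3.
Single-dose peak C₀ = D/Vd = 1620/60 = 27 μg/mL.
Steady-state peak Cmax,ss = C₀·R = 27 × 4/3 ≈ 36.000 μg/mL.

36.0 μg/mL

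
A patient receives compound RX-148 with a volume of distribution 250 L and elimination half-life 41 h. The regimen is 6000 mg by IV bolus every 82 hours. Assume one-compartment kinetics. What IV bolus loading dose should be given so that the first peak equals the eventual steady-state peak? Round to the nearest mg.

8000 mg

f = (1/2)^(82/41) ≈ 0.250000; accumulation ratio R = 1/(1−f) ≈ 1.33333.
Loading dose to hit Cmax,ss on first dose: D_load = D_maint·R ≈ 6000 × 1.33333 ≈ 7999.98 mg.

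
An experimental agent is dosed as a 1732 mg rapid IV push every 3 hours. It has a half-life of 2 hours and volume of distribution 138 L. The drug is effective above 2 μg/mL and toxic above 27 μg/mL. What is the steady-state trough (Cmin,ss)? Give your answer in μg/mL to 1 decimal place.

6.9 μg/mL

τ/t½ = 3/2 ≈ 1.5, so fraction remaining f = (1/2)^(3/2) ≈ 0.3536.
At steady state, accumulation factor R = 1/(1 − e^(−kτ)) ≈ 1.5470.
Each bolus raises the concentration by D/Vd = 1732/138 ≈ 12.551 μg/mL.
Cmax,ss = C₀/(1 − f) ≈ 12.551/0.6464 ≈ 19.417 μg/mL.
Steady-state trough Cmin,ss = Cmax,ss·f ≈ 19.417 × 0.3536 ≈ 6.866 μg/mL.
Trough 6.9 μg/mL vs MEC 2 μg/mL: adequate.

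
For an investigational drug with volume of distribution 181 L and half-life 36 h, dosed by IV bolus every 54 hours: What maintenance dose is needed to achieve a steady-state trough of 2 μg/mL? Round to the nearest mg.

662 mg

τ/t½ = 54/36 ≈ 1.5, so f = (1/2)^(54/36) ≈ 0.353553.
Cmin,ss = (D/Vd)·f/(1−f), so D = Cmin,ss·Vd·(1−f)/f.
D = 2 × 181 × (1−f)/f ≈ 2 × 181 × 1.82843 ≈ 661.89 mg.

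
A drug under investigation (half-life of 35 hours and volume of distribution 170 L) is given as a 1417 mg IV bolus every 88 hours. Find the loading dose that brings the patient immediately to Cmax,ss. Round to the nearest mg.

f = (1/2)^(88/35) ≈ 0.175035; accumulation ratio R = 1/(1−f) ≈ 1.21217.
Loading dose to hit Cmax,ss on first dose: D_load = D_maint·R ≈ 1417 × 1.21217 ≈ 1717.64 mg.

1718 mg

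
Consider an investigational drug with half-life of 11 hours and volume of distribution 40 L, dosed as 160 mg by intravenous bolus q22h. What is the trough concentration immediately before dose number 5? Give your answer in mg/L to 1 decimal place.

1.3 mg/L

f = (1/2)^(τ/t½) = (1/2)^(22/11) ≈ 0.2500.
C₀ = D/Vd = 160/40 ≈ 4.000 mg/L.
Before the 5th dose, 4 doses have been given. Superposition: Cmin = C₀·(f + f² + … + f^4).
≈ 4.000 × (0.2500 + 0.0625 + 0.0156 + 0.0039) ≈ 4.000 × 0.3320 ≈ 1.328 mg/L.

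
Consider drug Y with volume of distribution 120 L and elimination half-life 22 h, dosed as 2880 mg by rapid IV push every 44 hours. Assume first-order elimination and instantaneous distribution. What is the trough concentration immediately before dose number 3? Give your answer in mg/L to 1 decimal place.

7.5 mg/L

f = (1/2)^(τ/t½) = (1/2)^(44/22) ≈ 0.2500.
C₀ = D/Vd = 2880/120 ≈ 24.000 mg/L.
Before the 3rd dose, 2 doses have been given. Superposition: Cmin = C₀·(f + f²).
≈ 24.000 × (0.2500 + 0.0625) ≈ 24.000 × 0.3125 ≈ 7.500 mg/L.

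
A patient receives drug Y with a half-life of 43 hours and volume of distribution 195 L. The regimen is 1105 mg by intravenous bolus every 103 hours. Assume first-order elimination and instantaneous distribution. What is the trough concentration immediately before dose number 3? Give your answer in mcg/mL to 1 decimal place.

f = (1/2)^(τ/t½) = (1/2)^(103/43) ≈ 0.1901.
C₀ = D/Vd = 1105/195 ≈ 5.667 mcg/mL.
Before the 3rd dose, 2 doses have been given. Superposition: Cmin = C₀·(f + f²).
≈ 5.667 × (0.1901 + 0.0361) ≈ 5.667 × 0.2262 ≈ 1.282 mcg/mL.

1.3 mcg/mL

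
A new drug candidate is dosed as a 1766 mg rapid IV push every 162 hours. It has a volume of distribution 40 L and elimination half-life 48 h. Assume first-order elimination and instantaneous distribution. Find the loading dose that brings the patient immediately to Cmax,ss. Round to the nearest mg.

1954 mg

f = (1/2)^(162/48) ≈ 0.096388; accumulation ratio R = 1/(1−f) ≈ 1.10667.
Loading dose to hit Cmax,ss on first dose: D_load = D_maint·R ≈ 1766 × 1.10667 ≈ 1954.38 mg.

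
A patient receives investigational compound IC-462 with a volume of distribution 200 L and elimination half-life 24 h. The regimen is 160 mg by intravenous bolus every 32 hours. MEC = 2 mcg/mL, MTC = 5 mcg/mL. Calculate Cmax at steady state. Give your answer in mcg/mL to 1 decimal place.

1.3 mcg/mL

Over one 32-h interval, 32/24 ≈ 1.3333 half-lives elapse, leaving f ≈ 0.3969 of each dose.
Accumulation ratio R = 1/(1 − f) ≈ 1/0.6031 ≈ 1.6581.
Each bolus raises the concentration by D/Vd = 160/200 ≈ 0.800 mcg/mL.
Steady-state peak Cmax,ss = C₀·R ≈ 0.800 × 1.6581 ≈ 1.326 mcg/mL.
Peak 1.3 mcg/mL vs MTC 5 mcg/mL: below toxic threshold.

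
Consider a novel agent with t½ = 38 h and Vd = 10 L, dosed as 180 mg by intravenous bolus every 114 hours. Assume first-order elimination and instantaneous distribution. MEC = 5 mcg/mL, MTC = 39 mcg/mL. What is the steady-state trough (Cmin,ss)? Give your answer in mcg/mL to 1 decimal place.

The dosing interval is 3 half-lives, so f = 2^(−3) = 0.125.
Accumulation ratio R = 1/(1 − f) = 1/0.875 = 8/7.
Single-dose peak C₀ = D/Vd = 180/10 = 18 mcg/mL.
Steady-state peak Cmax,ss = C₀·R = 18 × 8/7 ≈ 20.571 mcg/mL.
Steady-state trough Cmin,ss = Cmax,ss·f ≈ 20.571 × 0.125 ≈ 2.571 mcg/mL.
Trough 2.6 mcg/mL vs MEC 5 mcg/mL: subtherapeutic.

2.6 mcg/mL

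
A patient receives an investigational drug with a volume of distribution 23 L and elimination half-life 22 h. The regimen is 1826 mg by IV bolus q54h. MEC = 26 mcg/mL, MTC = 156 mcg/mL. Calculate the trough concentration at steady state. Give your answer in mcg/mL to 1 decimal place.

τ/t½ = 54/22 ≈ 2.4545, so fraction remaining f = (1/2)^(54/22) ≈ 0.1824.
Accumulation ratio R = 1/(1 − f) ≈ 1/0.8176 ≈ 1.2231.
Single-dose peak C₀ = D/Vd = 1826/23 ≈ 79.391 mcg/mL.
Cmax,ss = C₀/(1 − f) ≈ 79.391/0.8176 ≈ 97.102 mcg/mL.
Steady-state trough Cmin,ss = Cmax,ss·f ≈ 97.102 × 0.1824 ≈ 17.711 mcg/mL.
Trough 17.7 mcg/mL vs MEC 26 mcg/mL: subtherapeutic.

17.7 mcg/mL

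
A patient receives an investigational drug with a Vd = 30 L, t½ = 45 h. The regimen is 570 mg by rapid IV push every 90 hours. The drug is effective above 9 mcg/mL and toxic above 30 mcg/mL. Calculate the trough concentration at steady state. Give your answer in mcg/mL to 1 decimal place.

6.3 mcg/mL

τ = 90 h = 2 half-lives, so f = (1/2)^2 = 0.25.
Accumulation ratio R = 1/(1 − f) = 1/0.75 = 4/3.
Single-dose peak C₀ = D/Vd = 570/30 = 19 mcg/mL.
Steady-state peak Cmax,ss = C₀·R = 19 × 4/3 ≈ 25.333 mcg/mL.
Steady-state trough Cmin,ss = Cmax,ss·f ≈ 25.333 × 0.25 ≈ 6.333 mcg/mL.
Trough 6.3 mcg/mL vs MEC 9 mcg/mL: subtherapeutic.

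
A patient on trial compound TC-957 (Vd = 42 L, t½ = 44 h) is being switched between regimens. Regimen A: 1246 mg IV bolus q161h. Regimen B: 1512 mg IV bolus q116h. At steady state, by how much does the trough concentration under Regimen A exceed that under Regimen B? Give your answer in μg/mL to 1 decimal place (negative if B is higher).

Regimen A: f = (1/2)^(161/44) ≈ 0.0792; Cmin,ss = (1246/42)·f/(1−f) ≈ 2.552 μg/mL.
Regimen B: f = (1/2)^(116/44) ≈ 0.1608; Cmin,ss = (1512/42)·f/(1−f) ≈ 6.898 μg/mL.
Difference ≈ 2.552 − 6.898 ≈ -4.346 μg/mL.

-4.3 μg/mL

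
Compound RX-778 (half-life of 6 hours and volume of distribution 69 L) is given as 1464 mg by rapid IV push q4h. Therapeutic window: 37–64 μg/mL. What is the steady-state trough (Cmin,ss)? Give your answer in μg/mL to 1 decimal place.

36.1 μg/mL

τ/t½ = 4/6 ≈ 0.66667, so fraction remaining f = (1/2)^(4/6) ≈ 0.6300.
At steady state, accumulation factor R = 1/(1 − e^(−kτ)) ≈ 2.7027.
Single-dose peak C₀ = D/Vd = 1464/69 ≈ 21.217 μg/mL.
Steady-state peak Cmax,ss = C₀·R ≈ 21.217 × 2.7027 ≈ 57.343 μg/mL.
Steady-state trough Cmin,ss = Cmax,ss·f ≈ 57.343 × 0.6300 ≈ 36.126 μg/mL.
Trough 36.1 μg/mL vs MEC 37 μg/mL: subtherapeutic.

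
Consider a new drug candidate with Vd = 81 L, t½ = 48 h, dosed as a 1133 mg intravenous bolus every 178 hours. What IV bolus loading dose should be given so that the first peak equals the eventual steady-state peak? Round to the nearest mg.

f = (1/2)^(178/48) ≈ 0.076503; accumulation ratio R = 1/(1−f) ≈ 1.08284.
Loading dose to hit Cmax,ss on first dose: D_load = D_maint·R ≈ 1133 × 1.08284 ≈ 1226.86 mg.

1227 mg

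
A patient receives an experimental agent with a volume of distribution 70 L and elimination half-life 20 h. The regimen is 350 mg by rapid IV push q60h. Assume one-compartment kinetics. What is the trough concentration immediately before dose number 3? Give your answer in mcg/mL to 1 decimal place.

0.7 mcg/mL

f = (1/2)^(τ/t½) = (1/2)^(60/20) ≈ 0.1250.
C₀ = D/Vd = 350/70 ≈ 5.000 mcg/mL.
Before the 3rd dose, 2 doses have been given. Superposition: Cmin = C₀·(f + f²).
≈ 5.000 × (0.1250 + 0.0156) ≈ 5.000 × 0.1406 ≈ 0.703 mcg/mL.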